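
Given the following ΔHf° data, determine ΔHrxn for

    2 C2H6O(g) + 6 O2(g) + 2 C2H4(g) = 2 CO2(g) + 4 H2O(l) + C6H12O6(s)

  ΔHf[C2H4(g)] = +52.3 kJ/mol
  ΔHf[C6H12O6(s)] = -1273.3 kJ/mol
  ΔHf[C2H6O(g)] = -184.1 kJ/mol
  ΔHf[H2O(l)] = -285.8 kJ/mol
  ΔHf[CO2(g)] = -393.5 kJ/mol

ΔHrxn = -2939.9 kJ/mol

Products: 2·(-393.5) + 4·(-285.8) + 1·(-1273.3) = -3203.5
Reactants: 2·(-184.1) + 6·(+0.0) + 2·(+52.3) = -263.6
ΔHrxn = (-3203.5) − (-263.6) = -2939.9 kJ/mol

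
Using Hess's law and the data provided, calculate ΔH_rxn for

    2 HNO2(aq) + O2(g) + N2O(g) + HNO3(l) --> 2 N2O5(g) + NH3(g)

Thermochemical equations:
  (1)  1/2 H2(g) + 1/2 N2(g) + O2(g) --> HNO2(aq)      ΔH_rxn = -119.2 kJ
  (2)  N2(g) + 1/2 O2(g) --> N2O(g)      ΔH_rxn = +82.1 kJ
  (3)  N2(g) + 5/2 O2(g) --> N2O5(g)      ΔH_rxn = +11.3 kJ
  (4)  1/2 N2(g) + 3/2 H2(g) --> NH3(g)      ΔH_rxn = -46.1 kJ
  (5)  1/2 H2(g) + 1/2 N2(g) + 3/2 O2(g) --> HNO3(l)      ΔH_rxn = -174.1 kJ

(1) reversed and × 2 (HNO2(aq) must end up as a reactant; scale by 2 for the 2 HNO2(aq)): (-2)·(-119.2) = +238.4 kJ
(2) reversed (reverse to put N2O(g) on the reactant side): -82.1 kJ
(3) × 2 (×2 to match 2 N2O5(g) in the target): (2)·(+11.3) = +22.6 kJ
(4) as written (NH3(g) already on the product side): -46.1 kJ
(5) reversed (reverse to put HNO3(l) on the reactant side): +174.1 kJ
ΔH_rxn = (+238.4) + (-82.1) + (+22.6) + (-46.1) + (+174.1) = 306.9 kJ

ΔH_rxn = 306.9 kJ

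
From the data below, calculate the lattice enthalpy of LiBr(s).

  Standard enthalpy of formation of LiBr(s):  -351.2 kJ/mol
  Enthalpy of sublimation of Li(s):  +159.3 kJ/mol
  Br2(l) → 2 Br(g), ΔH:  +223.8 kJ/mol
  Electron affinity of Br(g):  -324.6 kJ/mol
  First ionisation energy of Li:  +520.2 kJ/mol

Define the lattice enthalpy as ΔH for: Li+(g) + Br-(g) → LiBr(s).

U = -818.0 kJ/mol

ΔHf° = 1·ΔHsub + 1·(ΣIE) + 1/2·D(Br2) + 1·EA + U
-351.2 = 1·(+159.3) + 1·(+520.2) + 1/2·(+223.8) + 1·(-324.6) + U
U = -351.2 − (+466.8) = -818.0 kJ/mol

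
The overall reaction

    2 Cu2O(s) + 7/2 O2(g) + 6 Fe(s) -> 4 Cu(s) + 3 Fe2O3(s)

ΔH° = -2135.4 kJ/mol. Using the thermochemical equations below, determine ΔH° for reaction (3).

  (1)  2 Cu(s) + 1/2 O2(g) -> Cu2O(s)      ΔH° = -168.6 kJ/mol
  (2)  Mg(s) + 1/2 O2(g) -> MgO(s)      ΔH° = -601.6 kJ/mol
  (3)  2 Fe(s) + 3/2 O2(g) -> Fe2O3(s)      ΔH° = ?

(1) reversed and × 2 (Cu2O(s) must end up as a reactant; scale by 2 for the 2 Cu2O(s)): (-2)·(-168.6) = +337.2 kJ/mol
(2): not needed (Mg(s) appears nowhere else).
(3) × 3 (scale by 3 for the 3 Fe2O3(s)): contributes 3·x
-2135.4 = (+337.2) + 3·x
x = (-2135.4 − (+337.2)) / (3) = -824.2 kJ/mol

ΔH° = -824.2 kJ/mol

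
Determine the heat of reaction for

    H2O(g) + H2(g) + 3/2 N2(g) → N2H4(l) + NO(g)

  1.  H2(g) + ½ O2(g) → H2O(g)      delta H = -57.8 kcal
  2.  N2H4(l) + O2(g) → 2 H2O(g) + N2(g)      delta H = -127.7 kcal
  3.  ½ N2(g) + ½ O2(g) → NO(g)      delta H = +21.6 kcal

eq. 1 as written (H2(g) already on the reactant side): -57.8 kcal
eq. 2 reversed (N2H4(l) must end up as a product): +127.7 kcal
eq. 3 as written (NO(g) already on the product side): +21.6 kcal
delta H = (1)·(-57.8) + (-1)·(-127.7) + (1)·(+21.6) = 91.5 kcal

delta H = 91.5 kcal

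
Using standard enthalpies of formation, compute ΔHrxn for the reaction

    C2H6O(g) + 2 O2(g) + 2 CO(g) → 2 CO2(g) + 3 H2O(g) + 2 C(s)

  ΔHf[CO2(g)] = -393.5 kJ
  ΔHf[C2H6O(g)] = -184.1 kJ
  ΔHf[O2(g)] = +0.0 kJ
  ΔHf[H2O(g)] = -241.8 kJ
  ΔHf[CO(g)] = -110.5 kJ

Products: 2·(-393.5) + 3·(-241.8) + 2·(+0.0) = -1512.4
Reactants: 1·(-184.1) + 2·(+0.0) + 2·(-110.5) = -405.1
ΔHrxn = (-1512.4) − (-405.1) = -1107.3 kJ

ΔHrxn = -1107.3 kJ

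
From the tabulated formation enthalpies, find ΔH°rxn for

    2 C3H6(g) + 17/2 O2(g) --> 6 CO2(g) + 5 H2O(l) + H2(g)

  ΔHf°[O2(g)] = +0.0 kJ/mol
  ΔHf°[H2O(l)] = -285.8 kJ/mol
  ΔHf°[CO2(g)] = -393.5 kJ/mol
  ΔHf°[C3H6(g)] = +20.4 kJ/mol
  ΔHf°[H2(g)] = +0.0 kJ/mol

ΔH°rxn = -3830.8 kJ/mol

Products: 6·(-393.5) + 5·(-285.8) + 1·(+0.0) = -3790.0
Reactants: 2·(+20.4) + 17/2·(+0.0) = +40.8
ΔH°rxn = (-3790.0) − (+40.8) = -3830.8 kJ/mol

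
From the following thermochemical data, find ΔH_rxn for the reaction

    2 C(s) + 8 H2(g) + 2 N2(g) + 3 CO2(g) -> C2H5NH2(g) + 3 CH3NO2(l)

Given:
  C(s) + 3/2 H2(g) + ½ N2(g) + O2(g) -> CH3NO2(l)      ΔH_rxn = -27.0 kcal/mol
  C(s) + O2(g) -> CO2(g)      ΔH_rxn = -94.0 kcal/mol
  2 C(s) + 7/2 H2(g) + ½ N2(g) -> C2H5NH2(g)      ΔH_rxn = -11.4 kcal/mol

equation 1 × 3 (scale by 3 for the 3 CH3NO2(l)): (3)·(-27.0) = -81.0 kcal/mol
equation 2 reversed and × 3 (CO2(g) must end up as a reactant; ×3 to match 3 CO2(g) in the target): (-3)·(-94.0) = +282.0 kcal/mol
equation 3 as written (C2H5NH2(g) already on the product side): -11.4 kcal/mol
Since enthalpy is a state function, ΔH_rxn = (3)·(-27.0) + (-3)·(-94.0) + (1)·(-11.4) = 189.6 kcal/mol

ΔH_rxn = 189.6 kcal/mol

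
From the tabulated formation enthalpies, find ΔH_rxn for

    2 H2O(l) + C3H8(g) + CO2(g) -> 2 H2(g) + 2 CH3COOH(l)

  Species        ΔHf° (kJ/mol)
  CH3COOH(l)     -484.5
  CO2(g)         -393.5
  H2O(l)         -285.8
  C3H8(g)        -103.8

ΔH°rxn = Σ nΔHf°(products) − Σ nΔHf°(reactants).
Products: 2·(+0.0) + 2·(-484.5) = -969.0
Reactants: 2·(-285.8) + 1·(-103.8) + 1·(-393.5) = -1068.9
ΔH_rxn = (-969.0) − (-1068.9) = 99.9 kJ/mol

ΔH_rxn = 99.9 kJ/mol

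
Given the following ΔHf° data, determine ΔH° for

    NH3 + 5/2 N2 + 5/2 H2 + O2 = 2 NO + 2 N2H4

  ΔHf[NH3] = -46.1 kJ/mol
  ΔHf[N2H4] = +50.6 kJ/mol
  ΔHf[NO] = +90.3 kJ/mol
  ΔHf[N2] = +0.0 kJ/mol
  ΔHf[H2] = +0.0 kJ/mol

ΔH° = 327.9 kJ/mol

Products: 2·(+90.3) + 2·(+50.6) = +281.8
Reactants: 1·(-46.1) + 5/2·(+0.0) + 5/2·(+0.0) + 1·(+0.0) = -46.1
ΔH° = (+281.8) − (-46.1) = 327.9 kJ/mol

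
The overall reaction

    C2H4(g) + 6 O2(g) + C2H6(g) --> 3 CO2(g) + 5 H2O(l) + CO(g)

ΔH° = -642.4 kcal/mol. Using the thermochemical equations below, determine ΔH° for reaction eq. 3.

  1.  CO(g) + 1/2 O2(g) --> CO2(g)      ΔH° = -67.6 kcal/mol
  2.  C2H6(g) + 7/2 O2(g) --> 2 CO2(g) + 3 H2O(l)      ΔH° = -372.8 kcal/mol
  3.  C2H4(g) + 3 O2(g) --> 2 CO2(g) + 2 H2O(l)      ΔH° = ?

ΔH° = -337.2 kcal/mol

eq. 1 reversed (CO(g) must end up as a product): +67.6 kcal/mol
eq. 2 as written (C2H6(g) already on the reactant side): -372.8 kcal/mol
eq. 3 as written (C2H4(g) already on the reactant side): contributes x
-642.4 = (+67.6) + (-372.8) + x
x = (-642.4 − (-305.2)) / (1) = -337.2 kcal/mol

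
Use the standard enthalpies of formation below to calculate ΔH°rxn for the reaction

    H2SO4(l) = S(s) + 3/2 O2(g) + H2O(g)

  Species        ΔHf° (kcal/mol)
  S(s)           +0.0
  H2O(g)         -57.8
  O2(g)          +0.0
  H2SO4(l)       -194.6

ΔH°rxn = Σ nΔHf°(products) − Σ nΔHf°(reactants).
Products: 1·(+0.0) + 3/2·(+0.0) + 1·(-57.8) = -57.8
Reactants: 1·(-194.6) = -194.6
ΔH°rxn = (-57.8) − (-194.6) = 136.8 kcal/mol

ΔH°rxn = 136.8 kcal/mol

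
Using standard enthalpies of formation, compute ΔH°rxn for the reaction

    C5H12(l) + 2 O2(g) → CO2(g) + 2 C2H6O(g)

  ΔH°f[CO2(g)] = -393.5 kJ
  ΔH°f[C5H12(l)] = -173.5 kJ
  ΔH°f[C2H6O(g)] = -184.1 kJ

Products: 1·(-393.5) + 2·(-184.1) = -761.7
Reactants: 1·(-173.5) + 2·(+0.0) = -173.5
ΔH°rxn = (-761.7) − (-173.5) = -588.2 kJ

ΔH°rxn = -588.2 kJ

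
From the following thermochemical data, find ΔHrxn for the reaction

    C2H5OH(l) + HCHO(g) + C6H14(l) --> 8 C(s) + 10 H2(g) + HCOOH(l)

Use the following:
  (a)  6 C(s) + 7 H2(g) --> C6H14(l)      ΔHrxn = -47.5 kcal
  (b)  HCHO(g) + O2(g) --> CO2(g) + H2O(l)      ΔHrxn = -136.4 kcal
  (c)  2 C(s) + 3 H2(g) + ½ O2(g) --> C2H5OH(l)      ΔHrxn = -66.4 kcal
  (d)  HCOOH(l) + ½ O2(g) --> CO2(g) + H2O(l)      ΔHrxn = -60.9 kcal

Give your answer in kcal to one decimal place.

(a) reversed: +47.5 kcal
(b) as written: -136.4 kcal
(c) reversed: +66.4 kcal
(d) reversed: +60.9 kcal
ΔHrxn = (-1)·(-47.5) + (1)·(-136.4) + (-1)·(-66.4) + (-1)·(-60.9) = 38.4 kcal

ΔHrxn = 38.4 kcal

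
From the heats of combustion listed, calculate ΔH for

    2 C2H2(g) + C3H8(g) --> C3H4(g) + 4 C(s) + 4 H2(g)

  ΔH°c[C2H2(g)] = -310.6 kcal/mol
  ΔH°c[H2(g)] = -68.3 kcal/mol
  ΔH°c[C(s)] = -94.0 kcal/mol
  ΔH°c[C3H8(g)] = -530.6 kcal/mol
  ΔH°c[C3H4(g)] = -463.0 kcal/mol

ΔH = -39.6 kcal/mol

Using ΔH = Σ nΔHc°(reactants) − Σ nΔHc°(products):
= [2·(-310.6) + 1·(-530.6)] − [1·(-463.0) + 4·(-94.0) + 4·(-68.3)]
= -39.6 kcal/mol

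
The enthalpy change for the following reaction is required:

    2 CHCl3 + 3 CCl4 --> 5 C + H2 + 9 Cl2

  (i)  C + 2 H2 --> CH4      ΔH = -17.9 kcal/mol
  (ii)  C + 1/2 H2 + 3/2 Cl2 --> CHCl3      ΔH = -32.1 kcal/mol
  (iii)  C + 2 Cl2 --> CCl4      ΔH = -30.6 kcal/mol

ΔH = 156.0 kcal/mol

(i): not needed (CH4 appears nowhere else).
(ii) reversed and × 2 (CHCl3 must end up as a reactant; ×2 to match 2 CHCl3 in the target): (-2)·(-32.1) = +64.2 kcal/mol
(iii) reversed and × 3 (CCl4 must end up as a reactant; scale by 3 for the 3 CCl4): (-3)·(-30.6) = +91.8 kcal/mol
ΔH = (-2)·(-32.1) + (-3)·(-30.6) = 156.0 kcal/mol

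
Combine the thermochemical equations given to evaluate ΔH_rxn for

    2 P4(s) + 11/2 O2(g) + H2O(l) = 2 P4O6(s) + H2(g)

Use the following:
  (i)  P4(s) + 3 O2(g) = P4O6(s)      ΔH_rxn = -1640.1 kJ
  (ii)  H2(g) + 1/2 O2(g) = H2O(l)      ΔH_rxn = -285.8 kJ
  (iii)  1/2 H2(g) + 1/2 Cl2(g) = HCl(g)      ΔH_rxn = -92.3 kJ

ΔH_rxn = -2994.4 kJ

(i) × 2 (scale by 2 for the 2 P4O6(s)): (2)·(-1640.1) = -3280.2 kJ
(ii) reversed (reverse to put H2O(l) on the reactant side): +285.8 kJ
(iii): not needed (Cl2(g) appears nowhere else).
Summing the manipulated equations, ΔH_rxn = (2)·(-1640.1) + (-1)·(-285.8) = -2994.4 kJ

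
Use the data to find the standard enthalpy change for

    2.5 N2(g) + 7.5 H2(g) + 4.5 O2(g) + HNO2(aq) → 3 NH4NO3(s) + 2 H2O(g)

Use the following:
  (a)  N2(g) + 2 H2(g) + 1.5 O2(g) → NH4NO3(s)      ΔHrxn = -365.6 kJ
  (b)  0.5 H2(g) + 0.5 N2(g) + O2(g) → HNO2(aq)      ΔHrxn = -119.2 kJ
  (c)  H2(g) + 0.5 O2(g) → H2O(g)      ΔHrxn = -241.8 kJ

ΔHrxn = -1461.2 kJ

(a) × 3: (3)·(-365.6) = -1096.8 kJ
(b) reversed: +119.2 kJ
(c) × 2: (2)·(-241.8) = -483.6 kJ
Summing the manipulated equations, ΔHrxn = (3)·(-365.6) + (-1)·(-119.2) + (2)·(-241.8) = -1461.2 kJ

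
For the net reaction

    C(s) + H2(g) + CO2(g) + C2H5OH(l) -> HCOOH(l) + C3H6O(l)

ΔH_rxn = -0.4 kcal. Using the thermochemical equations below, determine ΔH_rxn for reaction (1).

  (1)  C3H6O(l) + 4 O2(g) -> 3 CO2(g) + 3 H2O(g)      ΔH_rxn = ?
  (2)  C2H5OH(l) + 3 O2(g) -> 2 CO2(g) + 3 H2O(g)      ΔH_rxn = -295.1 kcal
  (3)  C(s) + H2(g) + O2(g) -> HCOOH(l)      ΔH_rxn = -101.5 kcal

(1) reversed: contributes −x
(2) as written: -295.1 kcal
(3) as written: -101.5 kcal
-0.4 = (-295.1) + (-101.5) − x
x = (-0.4 − (-396.6)) / (-1) = -396.2 kcal

ΔH_rxn = -396.2 kcal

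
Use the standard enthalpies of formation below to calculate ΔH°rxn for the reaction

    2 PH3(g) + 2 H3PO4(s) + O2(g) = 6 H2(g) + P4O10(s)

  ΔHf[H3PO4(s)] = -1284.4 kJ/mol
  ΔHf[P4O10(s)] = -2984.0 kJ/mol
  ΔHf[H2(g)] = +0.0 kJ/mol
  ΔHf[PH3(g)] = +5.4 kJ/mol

Products: 6·(+0.0) + 1·(-2984.0) = -2984.0
Reactants: 2·(+5.4) + 2·(-1284.4) + 1·(+0.0) = -2558.0
ΔH°rxn = (-2984.0) − (-2558.0) = -426.0 kJ/mol

ΔH°rxn = -426.0 kJ/mol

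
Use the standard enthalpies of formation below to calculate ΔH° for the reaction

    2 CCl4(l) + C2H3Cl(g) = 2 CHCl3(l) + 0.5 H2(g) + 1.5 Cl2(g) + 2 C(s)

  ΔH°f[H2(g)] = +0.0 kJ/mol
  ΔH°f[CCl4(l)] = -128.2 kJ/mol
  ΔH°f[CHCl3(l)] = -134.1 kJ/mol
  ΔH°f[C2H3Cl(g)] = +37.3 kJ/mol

ΔH°rxn = Σ nΔHf°(products) − Σ nΔHf°(reactants).
Products: 2·(-134.1) + 1/2·(+0.0) + 3/2·(+0.0) + 2·(+0.0) = -268.2
Reactants: 2·(-128.2) + 1·(+37.3) = -219.1
ΔH° = (-268.2) − (-219.1) = -49.1 kJ/mol

ΔH° = -49.1 kJ/mol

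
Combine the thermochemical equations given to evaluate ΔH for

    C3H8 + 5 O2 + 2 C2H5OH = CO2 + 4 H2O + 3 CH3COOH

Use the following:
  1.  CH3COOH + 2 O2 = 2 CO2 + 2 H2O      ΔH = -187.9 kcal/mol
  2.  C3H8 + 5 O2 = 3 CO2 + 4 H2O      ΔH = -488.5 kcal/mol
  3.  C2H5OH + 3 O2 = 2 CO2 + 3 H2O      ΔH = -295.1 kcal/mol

ΔH = -515.0 kcal/mol

eq. 1 reversed and × 3 (reverse to put CH3COOH on the product side; scale by 3 for the 3 CH3COOH): (-3)·(-187.9) = +563.7 kcal/mol
eq. 2 as written (C3H8 already on the reactant side): -488.5 kcal/mol
eq. 3 × 2 (scale by 2 for the 2 C2H5OH): (2)·(-295.1) = -590.2 kcal/mol
Since enthalpy is a state function, ΔH = (-3)·(-187.9) + (1)·(-488.5) + (2)·(-295.1) = -515.0 kcal/mol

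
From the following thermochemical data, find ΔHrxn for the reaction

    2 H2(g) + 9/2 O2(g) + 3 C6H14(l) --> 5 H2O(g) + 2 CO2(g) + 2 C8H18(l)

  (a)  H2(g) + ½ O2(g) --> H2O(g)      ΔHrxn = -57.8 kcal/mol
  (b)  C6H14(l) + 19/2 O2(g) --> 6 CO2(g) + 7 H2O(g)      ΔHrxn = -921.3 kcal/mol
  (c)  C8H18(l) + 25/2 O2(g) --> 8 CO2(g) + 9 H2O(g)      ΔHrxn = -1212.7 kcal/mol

ΔHrxn = -454.1 kcal/mol

(a) × 2: (2)·(-57.8) = -115.6 kcal/mol
(b) × 3: (3)·(-921.3) = -2763.9 kcal/mol
(c) reversed and × 2: (-2)·(-1212.7) = +2425.4 kcal/mol
ΔHrxn = (2)·(-57.8) + (3)·(-921.3) + (-2)·(-1212.7) = -454.1 kcal/mol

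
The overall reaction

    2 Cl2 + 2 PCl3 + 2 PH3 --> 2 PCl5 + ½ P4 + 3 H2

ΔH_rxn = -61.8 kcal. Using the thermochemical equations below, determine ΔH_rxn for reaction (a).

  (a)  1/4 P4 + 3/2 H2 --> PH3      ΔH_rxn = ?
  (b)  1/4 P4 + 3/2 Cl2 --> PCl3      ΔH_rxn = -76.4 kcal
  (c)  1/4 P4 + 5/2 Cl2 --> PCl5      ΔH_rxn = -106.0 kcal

ΔH_rxn = 1.3 kcal

(a) reversed and × 2 (reverse to put PH3 on the reactant side; scale by 2 for the 2 PH3): contributes −2·x
(b) reversed and × 2 (reverse to put PCl3 on the reactant side; scale by 2 for the 2 PCl3): (-2)·(-76.4) = +152.8 kcal
(c) × 2 (×2 to match 2 PCl5 in the target): (2)·(-106.0) = -212.0 kcal
-61.8 = (+152.8) + (-212.0) − 2·x
x = (-61.8 − (-59.2)) / (-2) = 1.3 kcal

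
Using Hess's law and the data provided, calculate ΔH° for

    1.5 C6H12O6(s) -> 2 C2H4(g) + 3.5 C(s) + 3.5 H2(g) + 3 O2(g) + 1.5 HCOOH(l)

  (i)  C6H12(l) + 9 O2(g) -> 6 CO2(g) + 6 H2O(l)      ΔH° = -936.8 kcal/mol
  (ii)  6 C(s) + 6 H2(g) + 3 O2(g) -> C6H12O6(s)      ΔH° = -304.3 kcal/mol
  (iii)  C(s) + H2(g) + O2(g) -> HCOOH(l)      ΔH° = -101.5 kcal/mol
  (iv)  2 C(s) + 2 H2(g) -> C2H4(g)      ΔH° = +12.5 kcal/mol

(i): not needed (C6H12(l) appears nowhere else).
(ii) reversed and × 3/2 (reverse to put C6H12O6(s) on the reactant side; ×3/2 to match 3/2 C6H12O6(s) in the target): (-3/2)·(-304.3) = +456.45 kcal/mol
(iii) × 3/2 (scale by 3/2 for the 3/2 HCOOH(l)): (3/2)·(-101.5) = -152.25 kcal/mol
(iv) × 2 (scale by 2 for the 2 C2H4(g)): (2)·(+12.5) = +25.0 kcal/mol
Summing the manipulated equations, ΔH° = (+456.45) + (-152.25) + (+25.0) = 329.2 kcal/mol

ΔH° = 329.2 kcal/mol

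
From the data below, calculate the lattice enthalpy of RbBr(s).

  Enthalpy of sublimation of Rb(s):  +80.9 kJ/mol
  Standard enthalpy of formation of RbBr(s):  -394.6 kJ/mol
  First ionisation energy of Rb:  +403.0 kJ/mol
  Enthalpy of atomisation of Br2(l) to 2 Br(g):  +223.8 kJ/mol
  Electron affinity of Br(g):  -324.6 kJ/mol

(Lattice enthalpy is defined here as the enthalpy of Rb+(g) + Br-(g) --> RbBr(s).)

ΔHf° = 1·ΔHsub + 1·(ΣIE) + 1/2·D(Br2) + 1·EA + U
-394.6 = 1·(+80.9) + 1·(+403.0) + 1/2·(+223.8) + 1·(-324.6) + U
U = -394.6 − (+271.2) = -665.8 kJ/mol

U = -665.8 kJ/mol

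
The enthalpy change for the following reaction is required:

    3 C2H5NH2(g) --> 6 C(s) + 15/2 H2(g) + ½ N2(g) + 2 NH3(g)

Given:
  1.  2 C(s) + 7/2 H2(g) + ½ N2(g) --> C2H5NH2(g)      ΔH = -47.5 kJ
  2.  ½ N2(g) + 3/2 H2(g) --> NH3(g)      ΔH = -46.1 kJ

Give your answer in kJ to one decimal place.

ΔH = 50.3 kJ

eq. 1 reversed and × 3 (reverse to put C2H5NH2(g) on the reactant side; scale by 3 for the 3 C2H5NH2(g)): (-3)·(-47.5) = +142.5 kJ
eq. 2 × 2 (scale by 2 for the 2 NH3(g)): (2)·(-46.1) = -92.2 kJ
ΔH = (+142.5) + (-92.2) = 50.3 kJ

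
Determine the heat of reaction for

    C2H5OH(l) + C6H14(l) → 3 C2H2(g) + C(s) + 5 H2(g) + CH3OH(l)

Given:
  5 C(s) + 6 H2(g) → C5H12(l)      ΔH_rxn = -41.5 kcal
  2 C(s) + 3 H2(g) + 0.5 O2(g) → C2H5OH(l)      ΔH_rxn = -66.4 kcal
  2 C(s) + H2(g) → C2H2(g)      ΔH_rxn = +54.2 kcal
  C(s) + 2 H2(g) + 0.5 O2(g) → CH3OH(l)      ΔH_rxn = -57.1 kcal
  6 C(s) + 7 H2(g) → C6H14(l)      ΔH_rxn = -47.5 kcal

equation 1: not needed (C5H12(l) appears nowhere else).
equation 2 reversed (C2H5OH(l) must end up as a reactant): +66.4 kcal
equation 3 × 3 (scale by 3 for the 3 C2H2(g)): (3)·(+54.2) = +162.6 kcal
equation 4 as written (CH3OH(l) already on the product side): -57.1 kcal
equation 5 reversed (C6H14(l) must end up as a reactant): +47.5 kcal
By Hess's law, ΔH_rxn = (+66.4) + (+162.6) + (-57.1) + (+47.5) = 219.4 kcal

ΔH_rxn = 219.4 kcal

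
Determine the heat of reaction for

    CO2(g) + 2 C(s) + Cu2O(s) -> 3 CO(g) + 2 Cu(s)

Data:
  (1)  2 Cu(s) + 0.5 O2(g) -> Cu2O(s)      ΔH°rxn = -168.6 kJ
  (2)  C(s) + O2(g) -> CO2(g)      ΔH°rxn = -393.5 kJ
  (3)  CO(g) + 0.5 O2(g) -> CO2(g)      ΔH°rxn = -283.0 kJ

(1) reversed: +168.6 kJ
(2) × 2: (2)·(-393.5) = -787.0 kJ
(3) reversed and × 3: (-3)·(-283.0) = +849.0 kJ
By Hess's law, ΔH°rxn = (+168.6) + (-787.0) + (+849.0) = 230.6 kJ

ΔH°rxn = 230.6 kJ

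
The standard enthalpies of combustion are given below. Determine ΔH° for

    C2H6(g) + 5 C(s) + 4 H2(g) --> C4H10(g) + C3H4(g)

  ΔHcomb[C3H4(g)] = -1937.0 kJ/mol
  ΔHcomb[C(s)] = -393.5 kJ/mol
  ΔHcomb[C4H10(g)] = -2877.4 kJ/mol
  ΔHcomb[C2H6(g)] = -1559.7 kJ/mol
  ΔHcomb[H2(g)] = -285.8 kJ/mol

With combustion enthalpies, reactants minus products:
= [1·(-1559.7) + 5·(-393.5) + 4·(-285.8)] − [1·(-2877.4) + 1·(-1937.0)]
= 144.0 kJ/mol

ΔH° = 144.0 kJ/mol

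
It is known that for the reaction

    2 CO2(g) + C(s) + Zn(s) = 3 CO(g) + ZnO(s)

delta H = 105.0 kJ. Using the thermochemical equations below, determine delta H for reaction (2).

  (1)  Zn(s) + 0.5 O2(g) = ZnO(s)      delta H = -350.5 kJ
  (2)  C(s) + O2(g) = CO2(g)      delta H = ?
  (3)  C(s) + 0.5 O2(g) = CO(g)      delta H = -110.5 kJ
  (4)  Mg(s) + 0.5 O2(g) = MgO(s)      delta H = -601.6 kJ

(1) as written: -350.5 kJ
(2) reversed and × 2: contributes −2·x
(3) × 3: (3)·(-110.5) = -331.5 kJ
(4): not needed.
+105.0 = (-350.5) + (-331.5) − 2·x
x = (+105.0 − (-682.0)) / (-2) = -393.5 kJ

delta H = -393.5 kJ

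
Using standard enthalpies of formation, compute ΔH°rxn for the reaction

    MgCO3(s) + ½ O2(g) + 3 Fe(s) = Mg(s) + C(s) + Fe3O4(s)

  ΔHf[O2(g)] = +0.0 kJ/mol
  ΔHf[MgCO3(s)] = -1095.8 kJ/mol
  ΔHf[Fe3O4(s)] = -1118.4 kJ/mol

Products: 1·(+0.0) + 1·(+0.0) + 1·(-1118.4) = -1118.4
Reactants: 1·(-1095.8) + 1/2·(+0.0) + 3·(+0.0) = -1095.8
ΔH°rxn = (-1118.4) − (-1095.8) = -22.6 kJ/mol

ΔH°rxn = -22.6 kJ/mol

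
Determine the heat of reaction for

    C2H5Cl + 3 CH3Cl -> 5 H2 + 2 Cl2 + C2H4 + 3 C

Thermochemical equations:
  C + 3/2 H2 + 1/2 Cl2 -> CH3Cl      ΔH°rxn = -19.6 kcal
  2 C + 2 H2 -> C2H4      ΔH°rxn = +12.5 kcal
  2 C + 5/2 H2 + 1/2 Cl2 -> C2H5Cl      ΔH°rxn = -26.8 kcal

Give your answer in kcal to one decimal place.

equation 1 reversed and × 3: (-3)·(-19.6) = +58.8 kcal
equation 2 as written: +12.5 kcal
equation 3 reversed: +26.8 kcal
Combining the equations, ΔH°rxn = (+58.8) + (+12.5) + (+26.8) = 98.1 kcal

ΔH°rxn = 98.1 kcal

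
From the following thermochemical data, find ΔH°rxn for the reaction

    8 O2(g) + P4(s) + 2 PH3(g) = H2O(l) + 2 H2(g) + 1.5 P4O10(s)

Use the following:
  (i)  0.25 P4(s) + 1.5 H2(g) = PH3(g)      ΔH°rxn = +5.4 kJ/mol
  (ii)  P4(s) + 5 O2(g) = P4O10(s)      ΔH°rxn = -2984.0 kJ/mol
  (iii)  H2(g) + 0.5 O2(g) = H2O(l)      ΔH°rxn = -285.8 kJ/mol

ΔH°rxn = -4772.6 kJ/mol

(i) reversed and × 2: (-2)·(+5.4) = -10.8 kJ/mol
(ii) × 3/2: (3/2)·(-2984.0) = -4476.0 kJ/mol
(iii) as written: -285.8 kJ/mol
ΔH°rxn = (-10.8) + (-4476.0) + (-285.8) = -4772.6 kJ/mol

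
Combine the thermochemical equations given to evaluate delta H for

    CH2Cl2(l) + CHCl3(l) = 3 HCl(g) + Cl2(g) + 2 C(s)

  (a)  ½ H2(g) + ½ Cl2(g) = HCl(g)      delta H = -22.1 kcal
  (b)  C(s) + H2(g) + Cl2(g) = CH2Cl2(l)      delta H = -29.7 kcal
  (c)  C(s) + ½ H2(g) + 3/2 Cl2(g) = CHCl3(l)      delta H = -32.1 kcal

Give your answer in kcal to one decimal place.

delta H = -4.5 kcal

(a) × 3: (3)·(-22.1) = -66.3 kcal
(b) reversed: +29.7 kcal
(c) reversed: +32.1 kcal
Summing the manipulated equations, delta H = (3)·(-22.1) + (-1)·(-29.7) + (-1)·(-32.1) = -4.5 kcal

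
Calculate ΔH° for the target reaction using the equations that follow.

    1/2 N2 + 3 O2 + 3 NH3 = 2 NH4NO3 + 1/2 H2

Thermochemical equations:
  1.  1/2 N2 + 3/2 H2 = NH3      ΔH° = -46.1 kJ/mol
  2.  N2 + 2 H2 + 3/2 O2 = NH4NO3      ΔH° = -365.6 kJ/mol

eq. 1 reversed and × 3 (reverse to put NH3 on the reactant side; ×3 to match 3 NH3 in the target): (-3)·(-46.1) = +138.3 kJ/mol
eq. 2 × 2 (×2 to match 2 NH4NO3 in the target): (2)·(-365.6) = -731.2 kJ/mol
Since enthalpy is a state function, ΔH° = (-3)·(-46.1) + (2)·(-365.6) = -592.9 kJ/mol

ΔH° = -592.9 kJ/mol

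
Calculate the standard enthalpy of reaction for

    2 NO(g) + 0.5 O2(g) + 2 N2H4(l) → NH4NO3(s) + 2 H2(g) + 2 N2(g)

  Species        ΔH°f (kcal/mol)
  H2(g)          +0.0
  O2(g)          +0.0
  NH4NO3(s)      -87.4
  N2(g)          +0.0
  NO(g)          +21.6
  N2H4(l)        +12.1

ΔH° = -154.8 kcal/mol

ΔH°rxn = Σ nΔHf°(products) − Σ nΔHf°(reactants).
Products: 1·(-87.4) + 2·(+0.0) + 2·(+0.0) = -87.4
Reactants: 2·(+21.6) + 1/2·(+0.0) + 2·(+12.1) = +67.4
ΔH° = (-87.4) − (+67.4) = -154.8 kcal/mol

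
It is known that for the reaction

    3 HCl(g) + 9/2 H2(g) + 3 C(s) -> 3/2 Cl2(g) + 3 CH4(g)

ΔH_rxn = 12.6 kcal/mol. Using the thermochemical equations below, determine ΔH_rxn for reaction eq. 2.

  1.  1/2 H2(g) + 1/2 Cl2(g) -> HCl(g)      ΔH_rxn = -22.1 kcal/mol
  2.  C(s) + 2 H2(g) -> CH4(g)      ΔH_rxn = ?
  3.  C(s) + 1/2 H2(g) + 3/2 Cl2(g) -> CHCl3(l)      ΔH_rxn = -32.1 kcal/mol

ΔH_rxn = -17.9 kcal/mol

eq. 1 reversed and × 3 (reverse to put HCl(g) on the reactant side; ×3 to match 3 HCl(g) in the target): (-3)·(-22.1) = +66.3 kcal/mol
eq. 2 × 3 (×3 to match 3 CH4(g) in the target): contributes 3·x
eq. 3: not needed (CHCl3(l) appears nowhere else).
+12.6 = (+66.3) + 3·x
x = (+12.6 − (+66.3)) / (3) = -17.9 kcal/mol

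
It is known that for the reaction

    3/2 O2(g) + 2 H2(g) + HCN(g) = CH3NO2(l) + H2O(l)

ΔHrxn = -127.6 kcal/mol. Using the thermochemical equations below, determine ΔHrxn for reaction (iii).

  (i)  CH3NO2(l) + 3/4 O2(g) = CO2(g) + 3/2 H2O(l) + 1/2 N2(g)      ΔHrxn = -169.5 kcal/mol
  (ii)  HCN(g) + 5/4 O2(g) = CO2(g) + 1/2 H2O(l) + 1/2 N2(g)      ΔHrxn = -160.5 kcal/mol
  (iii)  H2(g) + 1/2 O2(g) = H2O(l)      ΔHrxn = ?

ΔHrxn = -68.3 kcal/mol

(i) reversed: +169.5 kcal/mol
(ii) as written: -160.5 kcal/mol
(iii) × 2: contributes 2·x
-127.6 = (+169.5) + (-160.5) + 2·x
x = (-127.6 − (+9.0)) / (2) = -68.3 kcal/mol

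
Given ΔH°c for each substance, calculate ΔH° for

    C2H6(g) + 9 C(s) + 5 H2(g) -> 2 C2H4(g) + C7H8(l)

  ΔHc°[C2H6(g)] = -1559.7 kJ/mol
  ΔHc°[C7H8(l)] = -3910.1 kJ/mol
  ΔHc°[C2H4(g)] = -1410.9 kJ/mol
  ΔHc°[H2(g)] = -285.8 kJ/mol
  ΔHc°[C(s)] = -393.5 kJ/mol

Using ΔH = Σ nΔHc°(reactants) − Σ nΔHc°(products):
= [1·(-1559.7) + 9·(-393.5) + 5·(-285.8)] − [2·(-1410.9) + 1·(-3910.1)]
= 201.7 kJ/mol

ΔH° = 201.7 kJ/mol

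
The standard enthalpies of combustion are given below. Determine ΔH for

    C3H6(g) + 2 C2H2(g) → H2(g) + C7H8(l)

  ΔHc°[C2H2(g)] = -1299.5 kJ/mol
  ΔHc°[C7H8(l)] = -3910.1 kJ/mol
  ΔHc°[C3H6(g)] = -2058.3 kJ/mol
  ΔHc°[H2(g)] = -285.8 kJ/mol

ΔH = -461.4 kJ/mol

With combustion enthalpies, reactants minus products:
= [1·(-2058.3) + 2·(-1299.5)] − [1·(-285.8) + 1·(-3910.1)]
= -461.4 kJ/mol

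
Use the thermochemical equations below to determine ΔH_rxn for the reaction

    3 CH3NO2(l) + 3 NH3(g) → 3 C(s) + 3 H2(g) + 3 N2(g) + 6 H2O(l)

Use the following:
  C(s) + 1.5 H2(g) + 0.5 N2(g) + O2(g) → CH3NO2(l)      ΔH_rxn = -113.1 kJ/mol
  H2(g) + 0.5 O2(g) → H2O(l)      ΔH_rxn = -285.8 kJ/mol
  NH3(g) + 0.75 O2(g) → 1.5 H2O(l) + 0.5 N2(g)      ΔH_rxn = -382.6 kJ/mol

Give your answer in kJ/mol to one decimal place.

equation 1 reversed and × 3 (reverse to put CH3NO2(l) on the reactant side; ×3 to match 3 CH3NO2(l) in the target): (-3)·(-113.1) = +339.3 kJ/mol
equation 2 × 3/2: (3/2)·(-285.8) = -428.7 kJ/mol
equation 3 × 3 (scale by 3 for the 3 NH3(g)): (3)·(-382.6) = -1147.8 kJ/mol
Summing the manipulated equations, ΔH_rxn = (+339.3) + (-428.7) + (-1147.8) = -1237.2 kJ/mol

ΔH_rxn = -1237.2 kJ/mol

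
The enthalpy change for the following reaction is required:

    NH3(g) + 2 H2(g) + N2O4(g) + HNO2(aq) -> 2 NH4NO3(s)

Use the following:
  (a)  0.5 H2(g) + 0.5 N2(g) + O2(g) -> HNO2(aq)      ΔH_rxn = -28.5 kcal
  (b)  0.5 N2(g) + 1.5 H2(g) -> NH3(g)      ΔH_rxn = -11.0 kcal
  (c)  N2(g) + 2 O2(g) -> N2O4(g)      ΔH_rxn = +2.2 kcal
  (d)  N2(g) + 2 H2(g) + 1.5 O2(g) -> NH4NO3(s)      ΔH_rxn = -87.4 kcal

(a) reversed: +28.5 kcal
(b) reversed: +11.0 kcal
(c) reversed: -2.2 kcal
(d) × 2: (2)·(-87.4) = -174.8 kcal
ΔH_rxn = (+28.5) + (+11.0) + (-2.2) + (-174.8) = -137.5 kcal

ΔH_rxn = -137.5 kcal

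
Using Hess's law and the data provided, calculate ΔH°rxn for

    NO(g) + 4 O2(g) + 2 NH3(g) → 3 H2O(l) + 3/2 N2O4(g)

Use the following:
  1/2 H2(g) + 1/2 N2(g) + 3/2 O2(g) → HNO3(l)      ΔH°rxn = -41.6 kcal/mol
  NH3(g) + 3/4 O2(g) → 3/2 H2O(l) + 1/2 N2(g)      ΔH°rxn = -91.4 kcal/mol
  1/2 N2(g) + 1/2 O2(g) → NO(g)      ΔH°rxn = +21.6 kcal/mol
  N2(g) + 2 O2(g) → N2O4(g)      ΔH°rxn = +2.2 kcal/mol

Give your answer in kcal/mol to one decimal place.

ΔH°rxn = -201.1 kcal/mol

equation 1: not needed (HNO3(l) appears nowhere else).
equation 2 × 2 (×2 to match 2 NH3(g) in the target): (2)·(-91.4) = -182.8 kcal/mol
equation 3 reversed (reverse to put NO(g) on the reactant side): -21.6 kcal/mol
equation 4 × 3/2 (scale by 3/2 for the 3/2 N2O4(g)): (3/2)·(+2.2) = +3.3 kcal/mol
ΔH°rxn = (-182.8) + (-21.6) + (+3.3) = -201.1 kcal/mol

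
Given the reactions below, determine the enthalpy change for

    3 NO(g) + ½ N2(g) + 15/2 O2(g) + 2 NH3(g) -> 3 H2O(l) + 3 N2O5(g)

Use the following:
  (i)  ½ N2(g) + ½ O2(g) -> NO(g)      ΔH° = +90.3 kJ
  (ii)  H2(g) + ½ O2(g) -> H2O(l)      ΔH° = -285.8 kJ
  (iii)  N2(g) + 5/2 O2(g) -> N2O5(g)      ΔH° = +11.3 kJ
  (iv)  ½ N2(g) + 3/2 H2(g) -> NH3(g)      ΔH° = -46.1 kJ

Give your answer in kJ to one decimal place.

ΔH° = -1002.2 kJ

(i) reversed and × 3 (reverse to put NO(g) on the reactant side; scale by 3 for the 3 NO(g)): (-3)·(+90.3) = -270.9 kJ
(ii) × 3 (scale by 3 for the 3 H2O(l)): (3)·(-285.8) = -857.4 kJ
(iii) × 3 (scale by 3 for the 3 N2O5(g)): (3)·(+11.3) = +33.9 kJ
(iv) reversed and × 2 (reverse to put NH3(g) on the reactant side; scale by 2 for the 2 NH3(g)): (-2)·(-46.1) = +92.2 kJ
ΔH° = (-270.9) + (-857.4) + (+33.9) + (+92.2) = -1002.2 kJ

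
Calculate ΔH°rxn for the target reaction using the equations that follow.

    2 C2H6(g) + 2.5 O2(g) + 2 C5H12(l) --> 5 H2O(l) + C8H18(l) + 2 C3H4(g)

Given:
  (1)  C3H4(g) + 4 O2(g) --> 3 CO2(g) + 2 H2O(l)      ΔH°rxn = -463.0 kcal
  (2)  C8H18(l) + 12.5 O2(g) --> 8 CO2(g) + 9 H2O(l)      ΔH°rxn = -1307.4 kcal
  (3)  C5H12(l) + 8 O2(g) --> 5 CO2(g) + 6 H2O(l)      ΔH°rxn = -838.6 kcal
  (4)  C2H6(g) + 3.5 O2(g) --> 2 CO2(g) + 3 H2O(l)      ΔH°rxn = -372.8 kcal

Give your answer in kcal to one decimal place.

(1) reversed and × 2: (-2)·(-463.0) = +926.0 kcal
(2) reversed: +1307.4 kcal
(3) × 2: (2)·(-838.6) = -1677.2 kcal
(4) × 2: (2)·(-372.8) = -745.6 kcal
ΔH°rxn = (+926.0) + (+1307.4) + (-1677.2) + (-745.6) = -189.4 kcal

ΔH°rxn = -189.4 kcal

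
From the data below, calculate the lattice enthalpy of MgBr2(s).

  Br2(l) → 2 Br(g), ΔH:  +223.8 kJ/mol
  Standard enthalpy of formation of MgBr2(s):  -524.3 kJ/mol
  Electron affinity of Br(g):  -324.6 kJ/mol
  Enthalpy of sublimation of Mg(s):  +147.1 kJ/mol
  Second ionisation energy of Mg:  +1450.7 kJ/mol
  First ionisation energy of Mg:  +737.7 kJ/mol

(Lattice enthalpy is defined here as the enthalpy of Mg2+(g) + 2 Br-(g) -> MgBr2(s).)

U = -2434.4 kJ/mol

ΔHf° = 1·ΔHsub + 1·(ΣIE) + 1·D(Br2) + 2·EA + U
-524.3 = 1·(+147.1) + 1·(+2188.4) + 1·(+223.8) + 2·(-324.6) + U
U = -524.3 − (+1910.1) = -2434.4 kJ/mol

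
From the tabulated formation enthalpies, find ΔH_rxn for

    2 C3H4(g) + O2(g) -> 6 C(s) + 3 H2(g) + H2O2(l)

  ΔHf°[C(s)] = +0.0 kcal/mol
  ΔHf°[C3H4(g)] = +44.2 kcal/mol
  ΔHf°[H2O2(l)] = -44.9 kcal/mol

Products: 6·(+0.0) + 3·(+0.0) + 1·(-44.9) = -44.9
Reactants: 2·(+44.2) + 1·(+0.0) = +88.4
ΔH_rxn = (-44.9) − (+88.4) = -133.3 kcal/mol

ΔH_rxn = -133.3 kcal/mol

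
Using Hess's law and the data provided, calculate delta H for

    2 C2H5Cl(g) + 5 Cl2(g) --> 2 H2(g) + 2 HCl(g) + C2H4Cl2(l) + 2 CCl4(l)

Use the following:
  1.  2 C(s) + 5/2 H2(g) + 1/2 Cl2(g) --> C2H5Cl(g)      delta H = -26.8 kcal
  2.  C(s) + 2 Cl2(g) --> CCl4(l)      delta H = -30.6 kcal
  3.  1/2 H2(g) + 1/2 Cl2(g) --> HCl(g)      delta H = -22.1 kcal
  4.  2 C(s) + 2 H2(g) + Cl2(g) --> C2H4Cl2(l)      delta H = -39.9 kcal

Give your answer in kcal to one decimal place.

eq. 1 reversed and × 2 (reverse to put C2H5Cl(g) on the reactant side; scale by 2 for the 2 C2H5Cl(g)): (-2)·(-26.8) = +53.6 kcal
eq. 2 × 2 (×2 to match 2 CCl4(l) in the target): (2)·(-30.6) = -61.2 kcal
eq. 3 × 2 (×2 to match 2 HCl(g) in the target): (2)·(-22.1) = -44.2 kcal
eq. 4 as written (C2H4Cl2(l) already on the product side): -39.9 kcal
delta H = (-2)·(-26.8) + (2)·(-30.6) + (2)·(-22.1) + (1)·(-39.9) = -91.7 kcal

delta H = -91.7 kcal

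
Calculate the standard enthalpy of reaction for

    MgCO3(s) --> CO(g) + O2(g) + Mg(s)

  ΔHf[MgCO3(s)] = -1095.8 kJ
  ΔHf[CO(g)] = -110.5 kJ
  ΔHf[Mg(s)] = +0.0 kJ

ΔH° = 985.3 kJ

Products: 1·(-110.5) + 1·(+0.0) + 1·(+0.0) = -110.5
Reactants: 1·(-1095.8) = -1095.8
ΔH° = (-110.5) − (-1095.8) = 985.3 kJ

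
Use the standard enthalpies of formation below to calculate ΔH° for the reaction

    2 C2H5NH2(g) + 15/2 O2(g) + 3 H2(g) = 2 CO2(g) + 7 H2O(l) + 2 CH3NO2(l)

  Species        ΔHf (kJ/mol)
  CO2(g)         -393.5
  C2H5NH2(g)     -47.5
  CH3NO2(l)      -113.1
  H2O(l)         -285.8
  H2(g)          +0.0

ΔH° = -2918.8 kJ/mol

Products: 2·(-393.5) + 7·(-285.8) + 2·(-113.1) = -3013.8
Reactants: 2·(-47.5) + 15/2·(+0.0) + 3·(+0.0) = -95.0
ΔH° = (-3013.8) − (-95.0) = -2918.8 kJ/mol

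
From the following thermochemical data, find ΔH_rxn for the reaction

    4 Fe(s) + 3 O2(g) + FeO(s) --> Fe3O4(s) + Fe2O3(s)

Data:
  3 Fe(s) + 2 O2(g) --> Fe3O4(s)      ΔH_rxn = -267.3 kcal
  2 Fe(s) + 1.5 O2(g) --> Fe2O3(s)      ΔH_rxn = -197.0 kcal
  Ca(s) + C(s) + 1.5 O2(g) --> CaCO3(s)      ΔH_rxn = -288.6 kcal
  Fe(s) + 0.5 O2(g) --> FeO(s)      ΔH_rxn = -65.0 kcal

equation 1 as written: -267.3 kcal
equation 2 as written: -197.0 kcal
equation 3: not needed.
equation 4 reversed: +65.0 kcal
By Hess's law, ΔH_rxn = (-267.3) + (-197.0) + (+65.0) = -399.3 kcal

ΔH_rxn = -399.3 kcal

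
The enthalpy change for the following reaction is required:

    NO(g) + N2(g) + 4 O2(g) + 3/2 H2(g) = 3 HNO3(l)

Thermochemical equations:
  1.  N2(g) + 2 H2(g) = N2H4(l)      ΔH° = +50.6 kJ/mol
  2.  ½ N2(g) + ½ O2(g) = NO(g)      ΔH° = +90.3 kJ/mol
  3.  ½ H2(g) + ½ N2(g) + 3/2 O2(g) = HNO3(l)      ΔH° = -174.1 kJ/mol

ΔH° = -612.6 kJ/mol

eq. 1: not needed (N2H4(l) appears nowhere else).
eq. 2 reversed (reverse to put NO(g) on the reactant side): -90.3 kJ/mol
eq. 3 × 3 (scale by 3 for the 3 HNO3(l)): (3)·(-174.1) = -522.3 kJ/mol
ΔH° = (-1)·(+90.3) + (3)·(-174.1) = -612.6 kJ/mol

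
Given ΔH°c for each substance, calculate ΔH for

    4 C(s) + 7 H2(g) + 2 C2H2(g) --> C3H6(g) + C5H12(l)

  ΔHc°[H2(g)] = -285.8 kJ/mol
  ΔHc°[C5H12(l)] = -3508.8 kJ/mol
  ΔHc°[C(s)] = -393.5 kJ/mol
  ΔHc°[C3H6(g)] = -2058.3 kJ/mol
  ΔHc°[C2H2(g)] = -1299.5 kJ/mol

Using ΔH = Σ nΔHc°(reactants) − Σ nΔHc°(products):
= [4·(-393.5) + 7·(-285.8) + 2·(-1299.5)] − [1·(-2058.3) + 1·(-3508.8)]
= -606.5 kJ/mol

ΔH = -606.5 kJ/mol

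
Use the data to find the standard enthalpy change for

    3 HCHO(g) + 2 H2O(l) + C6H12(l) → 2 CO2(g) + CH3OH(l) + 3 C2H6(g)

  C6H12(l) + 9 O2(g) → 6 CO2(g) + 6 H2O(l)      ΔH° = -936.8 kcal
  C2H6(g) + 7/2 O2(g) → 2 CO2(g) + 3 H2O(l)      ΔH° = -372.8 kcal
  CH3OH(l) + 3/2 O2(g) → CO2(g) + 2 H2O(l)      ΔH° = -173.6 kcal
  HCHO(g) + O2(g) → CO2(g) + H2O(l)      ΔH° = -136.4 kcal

equation 1 as written: -936.8 kcal
equation 2 reversed and × 3: (-3)·(-372.8) = +1118.4 kcal
equation 3 reversed: +173.6 kcal
equation 4 × 3: (3)·(-136.4) = -409.2 kcal
By Hess's law, ΔH° = (-936.8) + (+1118.4) + (+173.6) + (-409.2) = -54.0 kcal

ΔH° = -54.0 kcal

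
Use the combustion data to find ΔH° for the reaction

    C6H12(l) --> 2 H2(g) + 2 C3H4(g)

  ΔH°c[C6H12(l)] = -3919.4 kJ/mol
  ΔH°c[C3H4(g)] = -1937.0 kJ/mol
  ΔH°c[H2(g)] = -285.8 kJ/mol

Using ΔH = Σ nΔHc°(reactants) − Σ nΔHc°(products):
= [1·(-3919.4)] − [2·(-285.8) + 2·(-1937.0)]
= 526.2 kJ/mol

ΔH° = 526.2 kJ/mol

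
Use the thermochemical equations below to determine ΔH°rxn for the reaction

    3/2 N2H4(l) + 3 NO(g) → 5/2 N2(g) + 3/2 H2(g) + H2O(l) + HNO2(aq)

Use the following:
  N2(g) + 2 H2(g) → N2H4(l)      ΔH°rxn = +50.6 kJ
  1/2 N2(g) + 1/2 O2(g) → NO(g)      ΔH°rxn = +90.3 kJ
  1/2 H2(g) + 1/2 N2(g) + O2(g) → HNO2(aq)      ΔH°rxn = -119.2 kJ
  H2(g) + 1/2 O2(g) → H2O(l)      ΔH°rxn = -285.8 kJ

ΔH°rxn = -751.8 kJ

equation 1 reversed and × 3/2: (-3/2)·(+50.6) = -75.9 kJ
equation 2 reversed and × 3: (-3)·(+90.3) = -270.9 kJ
equation 3 as written: -119.2 kJ
equation 4 as written: -285.8 kJ
Summing the manipulated equations, ΔH°rxn = (-75.9) + (-270.9) + (-119.2) + (-285.8) = -751.8 kJ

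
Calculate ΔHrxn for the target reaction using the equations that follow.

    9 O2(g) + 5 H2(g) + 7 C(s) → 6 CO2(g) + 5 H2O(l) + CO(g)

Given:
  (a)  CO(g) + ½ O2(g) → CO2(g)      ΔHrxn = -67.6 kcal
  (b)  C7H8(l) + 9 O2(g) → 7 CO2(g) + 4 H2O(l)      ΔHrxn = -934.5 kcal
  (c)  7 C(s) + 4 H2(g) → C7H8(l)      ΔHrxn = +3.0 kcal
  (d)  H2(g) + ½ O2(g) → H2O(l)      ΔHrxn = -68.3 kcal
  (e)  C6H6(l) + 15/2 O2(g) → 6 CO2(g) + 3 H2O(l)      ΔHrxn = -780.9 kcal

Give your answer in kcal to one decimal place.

ΔHrxn = -932.2 kcal

(a) reversed: +67.6 kcal
(b) as written: -934.5 kcal
(c) as written: +3.0 kcal
(d) as written: -68.3 kcal
(e): not needed.
Since enthalpy is a state function, ΔHrxn = (+67.6) + (-934.5) + (+3.0) + (-68.3) = -932.2 kcal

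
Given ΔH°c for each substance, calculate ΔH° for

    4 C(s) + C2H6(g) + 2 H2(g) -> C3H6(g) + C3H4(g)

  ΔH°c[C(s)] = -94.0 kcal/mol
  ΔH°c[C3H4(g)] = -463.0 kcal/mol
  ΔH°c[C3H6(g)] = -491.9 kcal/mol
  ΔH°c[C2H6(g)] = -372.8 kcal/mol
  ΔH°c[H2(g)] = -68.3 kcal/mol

With combustion enthalpies, reactants minus products:
= [4·(-94.0) + 1·(-372.8) + 2·(-68.3)] − [1·(-491.9) + 1·(-463.0)]
= 69.5 kcal/mol

ΔH° = 69.5 kcal/mol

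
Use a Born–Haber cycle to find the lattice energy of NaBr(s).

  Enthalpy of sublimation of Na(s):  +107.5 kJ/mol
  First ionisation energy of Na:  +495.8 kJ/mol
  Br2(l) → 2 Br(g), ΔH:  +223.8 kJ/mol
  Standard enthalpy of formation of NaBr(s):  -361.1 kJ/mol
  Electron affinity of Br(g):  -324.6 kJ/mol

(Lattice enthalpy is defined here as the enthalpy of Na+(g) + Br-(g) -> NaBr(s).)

ΔHf° = 1·ΔHsub + 1·(ΣIE) + 1/2·D(Br2) + 1·EA + U
-361.1 = 1·(+107.5) + 1·(+495.8) + 1/2·(+223.8) + 1·(-324.6) + U
U = -361.1 − (+390.6) = -751.7 kJ/mol

U = -751.7 kJ/mol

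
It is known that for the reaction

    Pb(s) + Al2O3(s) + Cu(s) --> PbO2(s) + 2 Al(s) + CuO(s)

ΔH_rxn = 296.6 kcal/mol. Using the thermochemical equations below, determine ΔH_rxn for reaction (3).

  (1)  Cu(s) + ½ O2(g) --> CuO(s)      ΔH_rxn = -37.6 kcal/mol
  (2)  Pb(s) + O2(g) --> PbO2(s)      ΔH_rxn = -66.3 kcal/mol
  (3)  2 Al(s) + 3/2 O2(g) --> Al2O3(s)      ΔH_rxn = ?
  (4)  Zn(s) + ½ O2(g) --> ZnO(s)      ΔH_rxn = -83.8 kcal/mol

(1) as written (CuO(s) already on the product side): -37.6 kcal/mol
(2) as written (PbO2(s) already on the product side): -66.3 kcal/mol
(3) reversed (reverse to put Al2O3(s) on the reactant side): contributes −x
(4): not needed (ZnO(s) appears nowhere else).
+296.6 = (-37.6) + (-66.3) − x
x = (+296.6 − (-103.9)) / (-1) = -400.5 kcal/mol

ΔH_rxn = -400.5 kcal/mol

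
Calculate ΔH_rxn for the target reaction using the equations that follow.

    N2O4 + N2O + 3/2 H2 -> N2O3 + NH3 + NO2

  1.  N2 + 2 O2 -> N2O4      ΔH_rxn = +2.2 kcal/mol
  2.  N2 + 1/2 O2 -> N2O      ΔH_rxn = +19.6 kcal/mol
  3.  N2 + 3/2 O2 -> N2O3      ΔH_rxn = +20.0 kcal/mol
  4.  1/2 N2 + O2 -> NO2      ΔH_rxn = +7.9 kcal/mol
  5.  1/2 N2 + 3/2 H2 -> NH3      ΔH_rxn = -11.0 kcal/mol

ΔH_rxn = -4.9 kcal/mol

eq. 1 reversed: -2.2 kcal/mol
eq. 2 reversed: -19.6 kcal/mol
eq. 3 as written: +20.0 kcal/mol
eq. 4 as written: +7.9 kcal/mol
eq. 5 as written: -11.0 kcal/mol
ΔH_rxn = (-2.2) + (-19.6) + (+20.0) + (+7.9) + (-11.0) = -4.9 kcal/mol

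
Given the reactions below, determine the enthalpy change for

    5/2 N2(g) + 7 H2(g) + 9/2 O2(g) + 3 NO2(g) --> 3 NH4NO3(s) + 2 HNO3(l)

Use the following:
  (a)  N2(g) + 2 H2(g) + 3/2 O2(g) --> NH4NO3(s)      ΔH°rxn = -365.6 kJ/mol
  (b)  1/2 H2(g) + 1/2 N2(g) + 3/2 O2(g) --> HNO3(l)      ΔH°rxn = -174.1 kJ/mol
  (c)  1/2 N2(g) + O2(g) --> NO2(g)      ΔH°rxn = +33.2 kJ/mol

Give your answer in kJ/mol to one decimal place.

ΔH°rxn = -1544.6 kJ/mol

(a) × 3: (3)·(-365.6) = -1096.8 kJ/mol
(b) × 2: (2)·(-174.1) = -348.2 kJ/mol
(c) reversed and × 3: (-3)·(+33.2) = -99.6 kJ/mol
Summing the manipulated equations, ΔH°rxn = (-1096.8) + (-348.2) + (-99.6) = -1544.6 kJ/mol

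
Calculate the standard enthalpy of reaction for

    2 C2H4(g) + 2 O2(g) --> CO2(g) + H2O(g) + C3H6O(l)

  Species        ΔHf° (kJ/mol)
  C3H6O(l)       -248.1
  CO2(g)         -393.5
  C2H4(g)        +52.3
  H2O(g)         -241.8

ΔH° = -988.0 kJ/mol

ΔH°rxn = Σ nΔHf°(products) − Σ nΔHf°(reactants).
Products: 1·(-393.5) + 1·(-241.8) + 1·(-248.1) = -883.4
Reactants: 2·(+52.3) + 2·(+0.0) = +104.6
ΔH° = (-883.4) − (+104.6) = -988.0 kJ/mol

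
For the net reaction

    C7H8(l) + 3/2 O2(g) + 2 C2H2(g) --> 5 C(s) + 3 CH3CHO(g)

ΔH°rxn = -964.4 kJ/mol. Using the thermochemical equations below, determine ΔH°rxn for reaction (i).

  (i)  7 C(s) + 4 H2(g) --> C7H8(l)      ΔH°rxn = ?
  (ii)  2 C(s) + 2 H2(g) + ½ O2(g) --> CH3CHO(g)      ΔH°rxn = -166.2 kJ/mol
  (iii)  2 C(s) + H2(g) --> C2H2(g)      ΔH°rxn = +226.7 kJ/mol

ΔH°rxn = 12.4 kJ/mol

(i) reversed: contributes −x
(ii) × 3: (3)·(-166.2) = -498.6 kJ/mol
(iii) reversed and × 2: (-2)·(+226.7) = -453.4 kJ/mol
-964.4 = (-498.6) + (-453.4) − x
x = (-964.4 − (-952.0)) / (-1) = 12.4 kJ/mol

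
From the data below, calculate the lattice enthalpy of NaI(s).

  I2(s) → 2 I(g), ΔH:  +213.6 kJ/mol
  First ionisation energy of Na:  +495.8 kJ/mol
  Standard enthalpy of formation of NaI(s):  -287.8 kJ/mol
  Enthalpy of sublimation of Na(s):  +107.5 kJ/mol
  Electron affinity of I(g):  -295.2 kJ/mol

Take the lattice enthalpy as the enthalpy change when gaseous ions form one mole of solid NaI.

ΔHf° = 1·ΔHsub + 1·(ΣIE) + 1/2·D(I2) + 1·EA + U
-287.8 = 1·(+107.5) + 1·(+495.8) + 1/2·(+213.6) + 1·(-295.2) + U
U = -287.8 − (+414.9) = -702.7 kJ/mol

U = -702.7 kJ/mol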